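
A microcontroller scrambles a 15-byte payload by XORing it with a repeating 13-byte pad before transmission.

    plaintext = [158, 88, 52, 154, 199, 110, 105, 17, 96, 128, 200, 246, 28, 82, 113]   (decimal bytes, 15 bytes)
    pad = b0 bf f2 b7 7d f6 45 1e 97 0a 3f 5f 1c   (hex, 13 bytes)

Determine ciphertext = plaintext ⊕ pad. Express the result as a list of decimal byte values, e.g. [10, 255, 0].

The 13-byte key repeats, so the effective keystream is b0 bf f2 b7 7d f6 45 1e 97 0a 3f 5f 1c b0 bf.
byte 0: 9e xor b0 = 2e
byte 1: 58 xor bf = e7
byte 2: 34 xor f2 = c6
byte 3: 9a xor b7 = 2d
byte 4: c7 xor 7d = ba
byte 5: 6e xor f6 = 98
byte 6: 69 xor 45 = 2c
byte 7: 11 xor 1e = 0f
byte 8: 60 xor 97 = f7
byte 9: 80 xor 0a = 8a
byte 10: c8 xor 3f = f7
byte 11: f6 xor 5f = a9
byte 12: 1c xor 1c = 00
byte 13: 52 xor b0 = e2
byte 14: 71 xor bf = ce

[46, 231, 198, 45, 186, 152, 44, 15, 247, 138, 247, 169, 0, 226, 206]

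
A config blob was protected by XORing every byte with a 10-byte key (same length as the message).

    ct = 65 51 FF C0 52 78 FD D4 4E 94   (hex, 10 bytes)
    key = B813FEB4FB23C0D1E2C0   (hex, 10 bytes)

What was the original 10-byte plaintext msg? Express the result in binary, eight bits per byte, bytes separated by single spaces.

11011101 01000010 00000001 01110100 10101001 01011011 00111101 00000101 10101100 01010100

XOR is its own inverse, so applying the key byte-wise gives the result directly.
65 xor b8 = dd
51 xor 13 = 42
ff xor fe = 01
c0 xor b4 = 74
52 xor fb = a9
78 xor 23 = 5b
fd xor c0 = 3d
d4 xor d1 = 05
4e xor e2 = ac
94 xor c0 = 54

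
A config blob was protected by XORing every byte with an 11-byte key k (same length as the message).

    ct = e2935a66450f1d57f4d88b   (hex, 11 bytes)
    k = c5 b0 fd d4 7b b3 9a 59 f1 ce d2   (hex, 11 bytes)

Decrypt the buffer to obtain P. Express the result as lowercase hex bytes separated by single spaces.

27 23 a7 b2 3e bc 87 0e 05 16 59

XOR is its own inverse, so applying the key byte-wise gives the result directly.
226 XOR 197 =  39
147 XOR 176 =  35
 90 XOR 253 = 167
102 XOR 212 = 178
 69 XOR 123 =  62
 15 XOR 179 = 188
 29 XOR 154 = 135
 87 XOR  89 =  14
244 XOR 241 =   5
216 XOR 206 =  22
139 XOR 210 =  89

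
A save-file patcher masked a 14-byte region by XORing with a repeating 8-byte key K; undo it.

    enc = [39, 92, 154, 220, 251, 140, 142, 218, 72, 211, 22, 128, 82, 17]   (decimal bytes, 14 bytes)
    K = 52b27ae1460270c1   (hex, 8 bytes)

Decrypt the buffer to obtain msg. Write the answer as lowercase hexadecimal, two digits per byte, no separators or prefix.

75eee03dbd8efe1b1a616c611413

The 8-byte key repeats, so the effective keystream is 52 b2 7a e1 46 02 70 c1 52 b2 7a e1 46 02.
byte 0: 00100111 ^ 01010010 = 01110101
byte 1: 01011100 ^ 10110010 = 11101110
byte 2: 10011010 ^ 01111010 = 11100000
byte 3: 11011100 ^ 11100001 = 00111101
byte 4: 11111011 ^ 01000110 = 10111101
byte 5: 10001100 ^ 00000010 = 10001110
byte 6: 10001110 ^ 01110000 = 11111110
byte 7: 11011010 ^ 11000001 = 00011011
byte 8: 01001000 ^ 01010010 = 00011010
byte 9: 11010011 ^ 10110010 = 01100001
byte 10: 00010110 ^ 01111010 = 01101100
byte 11: 10000000 ^ 11100001 = 01100001
byte 12: 01010010 ^ 01000110 = 00010100
byte 13: 00010001 ^ 00000010 = 00010011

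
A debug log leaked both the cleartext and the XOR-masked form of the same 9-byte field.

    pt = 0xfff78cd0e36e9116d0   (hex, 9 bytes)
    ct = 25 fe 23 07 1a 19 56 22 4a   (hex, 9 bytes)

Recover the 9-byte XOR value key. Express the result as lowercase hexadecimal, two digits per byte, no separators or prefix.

da09afd7f977c7349a

Since ct = pt ⊕ key, XORing both sides with pt gives key = pt ⊕ ct.
byte 0: ff XOR 25 = da
byte 1: f7 XOR fe = 09
byte 2: 8c XOR 23 = af
byte 3: d0 XOR 07 = d7
byte 4: e3 XOR 1a = f9
byte 5: 6e XOR 19 = 77
byte 6: 91 XOR 56 = c7
byte 7: 16 XOR 22 = 34
byte 8: d0 XOR 4a = 9a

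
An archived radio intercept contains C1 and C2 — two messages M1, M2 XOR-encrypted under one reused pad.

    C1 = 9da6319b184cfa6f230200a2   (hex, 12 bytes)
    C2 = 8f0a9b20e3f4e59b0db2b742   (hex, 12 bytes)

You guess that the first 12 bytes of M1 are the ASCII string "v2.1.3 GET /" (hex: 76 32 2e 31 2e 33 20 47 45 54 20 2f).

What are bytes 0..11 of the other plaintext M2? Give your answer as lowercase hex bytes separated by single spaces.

First, C1 ⊕ C2 = (M1 ⊕ K) ⊕ (M2 ⊕ K) = M1 ⊕ M2, so the key drops out. Then M2 = (M1 ⊕ M2) ⊕ M1 over the first 12 bytes.
byte 0: (9d ^ 8f) ^ 76 = 12 ^ 76 = 64
byte 1: (a6 ^ 0a) ^ 32 = ac ^ 32 = 9e
byte 2: (31 ^ 9b) ^ 2e = aa ^ 2e = 84
byte 3: (9b ^ 20) ^ 31 = bb ^ 31 = 8a
byte 4: (18 ^ e3) ^ 2e = fb ^ 2e = d5
byte 5: (4c ^ f4) ^ 33 = b8 ^ 33 = 8b
byte 6: (fa ^ e5) ^ 20 = 1f ^ 20 = 3f
byte 7: (6f ^ 9b) ^ 47 = f4 ^ 47 = b3
byte 8: (23 ^ 0d) ^ 45 = 2e ^ 45 = 6b
byte 9: (02 ^ b2) ^ 54 = b0 ^ 54 = e4
byte 10: (00 ^ b7) ^ 20 = b7 ^ 20 = 97
byte 11: (a2 ^ 42) ^ 2f = e0 ^ 2f = cf

64 9e 84 8a d5 8b 3f b3 6b e4 97 cf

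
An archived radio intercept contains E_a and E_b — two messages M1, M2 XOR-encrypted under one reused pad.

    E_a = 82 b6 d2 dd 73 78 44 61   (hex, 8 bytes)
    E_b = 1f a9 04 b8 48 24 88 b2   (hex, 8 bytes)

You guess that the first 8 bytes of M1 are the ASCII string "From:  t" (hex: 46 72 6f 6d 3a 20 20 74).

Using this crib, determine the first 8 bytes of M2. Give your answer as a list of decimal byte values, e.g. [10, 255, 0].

First, E_a ⊕ E_b = (M1 ⊕ K) ⊕ (M2 ⊕ K) = M1 ⊕ M2, so the key drops out. Then M2 = (M1 ⊕ M2) ⊕ M1 over the first 8 bytes.
byte 0: (82 XOR 1f) XOR 46 = 9d XOR 46 = db
byte 1: (b6 XOR a9) XOR 72 = 1f XOR 72 = 6d
byte 2: (d2 XOR 04) XOR 6f = d6 XOR 6f = b9
byte 3: (dd XOR b8) XOR 6d = 65 XOR 6d = 08
byte 4: (73 XOR 48) XOR 3a = 3b XOR 3a = 01
byte 5: (78 XOR 24) XOR 20 = 5c XOR 20 = 7c
byte 6: (44 XOR 88) XOR 20 = cc XOR 20 = ec
byte 7: (61 XOR b2) XOR 74 = d3 XOR 74 = a7

[219, 109, 185, 8, 1, 124, 236, 167]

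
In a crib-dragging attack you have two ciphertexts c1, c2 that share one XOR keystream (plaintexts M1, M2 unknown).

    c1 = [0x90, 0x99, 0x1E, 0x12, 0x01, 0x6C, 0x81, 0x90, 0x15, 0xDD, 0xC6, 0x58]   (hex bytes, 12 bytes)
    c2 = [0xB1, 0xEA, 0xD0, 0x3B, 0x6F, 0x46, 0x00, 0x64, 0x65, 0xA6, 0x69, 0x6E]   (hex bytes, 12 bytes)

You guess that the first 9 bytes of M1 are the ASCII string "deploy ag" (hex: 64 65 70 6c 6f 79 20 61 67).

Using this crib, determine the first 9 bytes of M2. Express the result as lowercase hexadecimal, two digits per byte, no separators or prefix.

First, c1 ⊕ c2 = (M1 ⊕ K) ⊕ (M2 ⊕ K) = M1 ⊕ M2, so the key drops out. Then M2 = (M1 ⊕ M2) ⊕ M1 over the first 9 bytes.
byte 0: (90 xor b1) xor 64 = 21 xor 64 = 45
byte 1: (99 xor ea) xor 65 = 73 xor 65 = 16
byte 2: (1e xor d0) xor 70 = ce xor 70 = be
byte 3: (12 xor 3b) xor 6c = 29 xor 6c = 45
byte 4: (01 xor 6f) xor 6f = 6e xor 6f = 01
byte 5: (6c xor 46) xor 79 = 2a xor 79 = 53
byte 6: (81 xor 00) xor 20 = 81 xor 20 = a1
byte 7: (90 xor 64) xor 61 = f4 xor 61 = 95
byte 8: (15 xor 65) xor 67 = 70 xor 67 = 17

4516be450153a19517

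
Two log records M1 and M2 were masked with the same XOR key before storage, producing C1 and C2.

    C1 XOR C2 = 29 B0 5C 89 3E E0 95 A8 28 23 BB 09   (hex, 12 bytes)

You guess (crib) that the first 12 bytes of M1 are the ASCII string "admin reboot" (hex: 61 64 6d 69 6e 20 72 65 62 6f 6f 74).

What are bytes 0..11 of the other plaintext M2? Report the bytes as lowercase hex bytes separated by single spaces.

48 d4 31 e0 50 c0 e7 cd 4a 4c d4 7d

Since C1 ⊕ C2 = M1 ⊕ M2, XORing with the guessed M1 bytes yields the corresponding M2 bytes: M2 = (C1 ⊕ C2) ⊕ M1.
29 xor 61 = 48
b0 xor 64 = d4
5c xor 6d = 31
89 xor 69 = e0
3e xor 6e = 50
e0 xor 20 = c0
95 xor 72 = e7
a8 xor 65 = cd
28 xor 62 = 4a
23 xor 6f = 4c
bb xor 6f = d4
09 xor 74 = 7d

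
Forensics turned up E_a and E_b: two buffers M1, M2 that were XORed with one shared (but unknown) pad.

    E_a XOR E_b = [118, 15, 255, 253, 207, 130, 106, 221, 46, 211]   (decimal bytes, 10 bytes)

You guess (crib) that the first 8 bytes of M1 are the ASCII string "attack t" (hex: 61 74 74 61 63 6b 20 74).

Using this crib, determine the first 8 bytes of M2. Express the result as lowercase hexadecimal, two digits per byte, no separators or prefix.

177b8b9cace94aa9

Since E_a ⊕ E_b = M1 ⊕ M2, XORing with the guessed M1 bytes yields the corresponding M2 bytes: M2 = (E_a ⊕ E_b) ⊕ M1.
byte 0: 76 XOR 61 = 17
byte 1: 0f XOR 74 = 7b
byte 2: ff XOR 74 = 8b
byte 3: fd XOR 61 = 9c
byte 4: cf XOR 63 = ac
byte 5: 82 XOR 6b = e9
byte 6: 6a XOR 20 = 4a
byte 7: dd XOR 74 = a9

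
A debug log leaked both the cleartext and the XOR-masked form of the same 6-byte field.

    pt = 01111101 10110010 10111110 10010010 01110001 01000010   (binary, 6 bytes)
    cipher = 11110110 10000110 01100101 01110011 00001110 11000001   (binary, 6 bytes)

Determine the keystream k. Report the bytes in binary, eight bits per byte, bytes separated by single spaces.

Since cipher = pt ⊕ k, XORing both sides with pt gives k = pt ⊕ cipher.
7d ⊕ f6 = 8b
b2 ⊕ 86 = 34
be ⊕ 65 = db
92 ⊕ 73 = e1
71 ⊕ 0e = 7f
42 ⊕ c1 = 83

10001011 00110100 11011011 11100001 01111111 10000011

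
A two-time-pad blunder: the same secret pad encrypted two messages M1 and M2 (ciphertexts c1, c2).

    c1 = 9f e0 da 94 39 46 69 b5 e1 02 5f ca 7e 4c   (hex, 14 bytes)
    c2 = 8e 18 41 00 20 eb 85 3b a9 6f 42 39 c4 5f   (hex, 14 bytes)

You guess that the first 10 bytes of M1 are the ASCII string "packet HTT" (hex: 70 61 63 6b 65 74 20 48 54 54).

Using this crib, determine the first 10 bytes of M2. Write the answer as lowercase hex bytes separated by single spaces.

61 99 f8 ff 7c d9 cc c6 1c 39

First, c1 ⊕ c2 = (M1 ⊕ K) ⊕ (M2 ⊕ K) = M1 ⊕ M2, so the key drops out. Then M2 = (M1 ⊕ M2) ⊕ M1 over the first 10 bytes.
byte 0: (9f ⊕ 8e) ⊕ 70 = 11 ⊕ 70 = 61
byte 1: (e0 ⊕ 18) ⊕ 61 = f8 ⊕ 61 = 99
byte 2: (da ⊕ 41) ⊕ 63 = 9b ⊕ 63 = f8
byte 3: (94 ⊕ 00) ⊕ 6b = 94 ⊕ 6b = ff
byte 4: (39 ⊕ 20) ⊕ 65 = 19 ⊕ 65 = 7c
byte 5: (46 ⊕ eb) ⊕ 74 = ad ⊕ 74 = d9
byte 6: (69 ⊕ 85) ⊕ 20 = ec ⊕ 20 = cc
byte 7: (b5 ⊕ 3b) ⊕ 48 = 8e ⊕ 48 = c6
byte 8: (e1 ⊕ a9) ⊕ 54 = 48 ⊕ 54 = 1c
byte 9: (02 ⊕ 6f) ⊕ 54 = 6d ⊕ 54 = 39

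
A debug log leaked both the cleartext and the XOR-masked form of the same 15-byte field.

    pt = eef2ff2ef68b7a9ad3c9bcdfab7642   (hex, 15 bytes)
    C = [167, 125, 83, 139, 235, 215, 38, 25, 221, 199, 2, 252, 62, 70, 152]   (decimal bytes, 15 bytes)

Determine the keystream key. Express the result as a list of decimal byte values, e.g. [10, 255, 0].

[73, 143, 172, 165, 29, 92, 92, 131, 14, 14, 190, 35, 149, 48, 218]

Since C = pt ⊕ key, XORing both sides with pt gives key = pt ⊕ C.
ee xor a7 = 49
f2 xor 7d = 8f
ff xor 53 = ac
2e xor 8b = a5
f6 xor eb = 1d
8b xor d7 = 5c
7a xor 26 = 5c
9a xor 19 = 83
d3 xor dd = 0e
c9 xor c7 = 0e
bc xor 02 = be
df xor fc = 23
ab xor 3e = 95
76 xor 46 = 30
42 xor 98 = da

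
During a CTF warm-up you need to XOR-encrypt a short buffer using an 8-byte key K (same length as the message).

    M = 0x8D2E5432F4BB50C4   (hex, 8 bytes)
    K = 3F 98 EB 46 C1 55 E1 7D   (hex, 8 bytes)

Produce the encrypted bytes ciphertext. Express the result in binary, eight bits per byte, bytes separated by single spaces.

10110010 10110110 10111111 01110100 00110101 11101110 10110001 10111001

XOR is its own inverse, so applying the key byte-wise gives the result directly.
8d XOR 3f = b2
2e XOR 98 = b6
54 XOR eb = bf
32 XOR 46 = 74
f4 XOR c1 = 35
bb XOR 55 = ee
50 XOR e1 = b1
c4 XOR 7d = b9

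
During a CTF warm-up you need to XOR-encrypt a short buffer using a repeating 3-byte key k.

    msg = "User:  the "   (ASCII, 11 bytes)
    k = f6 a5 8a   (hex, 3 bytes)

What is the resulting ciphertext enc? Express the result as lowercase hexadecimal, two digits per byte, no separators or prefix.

The 3-byte key repeats, so the effective keystream is f6 a5 8a f6 a5 8a f6 a5 8a f6 a5.
byte 0:  85 xor 246 = 163
byte 1: 115 xor 165 = 214
byte 2: 101 xor 138 = 239
byte 3: 114 xor 246 = 132
byte 4:  58 xor 165 = 159
byte 5:  32 xor 138 = 170
byte 6:  32 xor 246 = 214
byte 7: 116 xor 165 = 209
byte 8: 104 xor 138 = 226
byte 9: 101 xor 246 = 147
byte 10:  32 xor 165 = 133

a3d6ef849faad6d1e29385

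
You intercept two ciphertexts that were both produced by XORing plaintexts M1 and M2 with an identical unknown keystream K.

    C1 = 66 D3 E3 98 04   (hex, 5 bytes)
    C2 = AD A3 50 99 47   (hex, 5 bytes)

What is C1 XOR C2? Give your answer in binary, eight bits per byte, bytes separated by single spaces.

C1 ⊕ C2 = (M1 ⊕ K) ⊕ (M2 ⊕ K) = M1 ⊕ M2 — the shared key cancels under XOR.
102 xor 173 = 203
211 xor 163 = 112
227 xor  80 = 179
152 xor 153 =   1
  4 xor  71 =  67

11001011 01110000 10110011 00000001 01000011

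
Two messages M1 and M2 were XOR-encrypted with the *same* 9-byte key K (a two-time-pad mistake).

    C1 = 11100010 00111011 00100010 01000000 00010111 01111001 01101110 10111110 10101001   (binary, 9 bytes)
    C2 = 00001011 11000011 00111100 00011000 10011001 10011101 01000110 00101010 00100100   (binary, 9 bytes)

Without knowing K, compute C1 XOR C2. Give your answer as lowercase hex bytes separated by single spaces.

e9 f8 1e 58 8e e4 28 94 8d

C1 ⊕ C2 = (M1 ⊕ K) ⊕ (M2 ⊕ K) = M1 ⊕ M2 — the shared key cancels under XOR.
226 XOR  11 = 233
 59 XOR 195 = 248
 34 XOR  60 =  30
 64 XOR  24 =  88
 23 XOR 153 = 142
121 XOR 157 = 228
110 XOR  70 =  40
190 XOR  42 = 148
169 XOR  36 = 141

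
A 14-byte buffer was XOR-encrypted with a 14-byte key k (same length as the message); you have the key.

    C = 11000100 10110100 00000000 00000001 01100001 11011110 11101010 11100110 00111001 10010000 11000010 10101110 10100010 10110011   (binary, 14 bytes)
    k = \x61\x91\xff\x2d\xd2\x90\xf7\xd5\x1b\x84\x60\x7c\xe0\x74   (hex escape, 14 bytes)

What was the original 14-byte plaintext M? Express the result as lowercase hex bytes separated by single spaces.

XOR is its own inverse, so applying the key byte-wise gives the result directly.
byte 0: c4 ^ 61 = a5
byte 1: b4 ^ 91 = 25
byte 2: 00 ^ ff = ff
byte 3: 01 ^ 2d = 2c
byte 4: 61 ^ d2 = b3
byte 5: de ^ 90 = 4e
byte 6: ea ^ f7 = 1d
byte 7: e6 ^ d5 = 33
byte 8: 39 ^ 1b = 22
byte 9: 90 ^ 84 = 14
byte 10: c2 ^ 60 = a2
byte 11: ae ^ 7c = d2
byte 12: a2 ^ e0 = 42
byte 13: b3 ^ 74 = c7

a5 25 ff 2c b3 4e 1d 33 22 14 a2 d2 42 c7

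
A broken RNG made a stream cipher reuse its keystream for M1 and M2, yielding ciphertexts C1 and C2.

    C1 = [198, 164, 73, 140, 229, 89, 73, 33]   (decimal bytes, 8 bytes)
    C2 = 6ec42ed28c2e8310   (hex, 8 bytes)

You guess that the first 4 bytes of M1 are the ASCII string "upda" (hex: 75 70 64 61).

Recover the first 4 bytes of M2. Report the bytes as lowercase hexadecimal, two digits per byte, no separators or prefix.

dd10033f

First, C1 ⊕ C2 = (M1 ⊕ K) ⊕ (M2 ⊕ K) = M1 ⊕ M2, so the key drops out. Then M2 = (M1 ⊕ M2) ⊕ M1 over the first 4 bytes.
byte 0: (c6 ^ 6e) ^ 75 = a8 ^ 75 = dd
byte 1: (a4 ^ c4) ^ 70 = 60 ^ 70 = 10
byte 2: (49 ^ 2e) ^ 64 = 67 ^ 64 = 03
byte 3: (8c ^ d2) ^ 61 = 5e ^ 61 = 3f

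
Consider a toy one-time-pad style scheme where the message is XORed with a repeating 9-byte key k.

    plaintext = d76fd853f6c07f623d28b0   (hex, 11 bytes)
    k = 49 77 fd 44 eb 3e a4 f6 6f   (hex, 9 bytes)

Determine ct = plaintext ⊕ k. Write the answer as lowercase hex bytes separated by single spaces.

The 9-byte key repeats, so the effective keystream is 49 77 fd 44 eb 3e a4 f6 6f 49 77.
byte 0: 215 ^  73 = 158
byte 1: 111 ^ 119 =  24
byte 2: 216 ^ 253 =  37
byte 3:  83 ^  68 =  23
byte 4: 246 ^ 235 =  29
byte 5: 192 ^  62 = 254
byte 6: 127 ^ 164 = 219
byte 7:  98 ^ 246 = 148
byte 8:  61 ^ 111 =  82
byte 9:  40 ^  73 =  97
byte 10: 176 ^ 119 = 199

9e 18 25 17 1d fe db 94 52 61 c7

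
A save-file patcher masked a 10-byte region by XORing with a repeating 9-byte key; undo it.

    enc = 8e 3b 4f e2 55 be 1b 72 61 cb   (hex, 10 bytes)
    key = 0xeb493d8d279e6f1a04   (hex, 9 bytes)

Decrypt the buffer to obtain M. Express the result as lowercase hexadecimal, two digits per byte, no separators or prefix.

6572726f722074686520

The 9-byte key repeats, so the effective keystream is eb 49 3d 8d 27 9e 6f 1a 04 eb.
byte 0: 8e ^ eb = 65
byte 1: 3b ^ 49 = 72
byte 2: 4f ^ 3d = 72
byte 3: e2 ^ 8d = 6f
byte 4: 55 ^ 27 = 72
byte 5: be ^ 9e = 20
byte 6: 1b ^ 6f = 74
byte 7: 72 ^ 1a = 68
byte 8: 61 ^ 04 = 65
byte 9: cb ^ eb = 20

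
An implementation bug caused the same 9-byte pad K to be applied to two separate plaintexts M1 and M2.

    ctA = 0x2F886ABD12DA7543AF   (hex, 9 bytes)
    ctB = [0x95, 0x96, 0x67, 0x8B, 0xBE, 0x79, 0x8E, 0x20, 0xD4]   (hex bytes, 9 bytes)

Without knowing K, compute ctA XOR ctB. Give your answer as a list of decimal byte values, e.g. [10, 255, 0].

[186, 30, 13, 54, 172, 163, 251, 99, 123]

ctA ⊕ ctB = (M1 ⊕ K) ⊕ (M2 ⊕ K) = M1 ⊕ M2 — the shared key cancels under XOR.
 47 xor 149 = 186
136 xor 150 =  30
106 xor 103 =  13
189 xor 139 =  54
 18 xor 190 = 172
218 xor 121 = 163
117 xor 142 = 251
 67 xor  32 =  99
175 xor 212 = 123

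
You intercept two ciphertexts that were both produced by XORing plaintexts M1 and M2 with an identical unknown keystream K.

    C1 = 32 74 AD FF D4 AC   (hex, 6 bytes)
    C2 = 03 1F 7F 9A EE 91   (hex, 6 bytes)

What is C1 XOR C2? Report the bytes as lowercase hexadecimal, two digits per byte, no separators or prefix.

316bd2653a3d

C1 ⊕ C2 = (M1 ⊕ K) ⊕ (M2 ⊕ K) = M1 ⊕ M2 — the shared key cancels under XOR.
32 XOR 03 = 31
74 XOR 1f = 6b
ad XOR 7f = d2
ff XOR 9a = 65
d4 XOR ee = 3a
ac XOR 91 = 3d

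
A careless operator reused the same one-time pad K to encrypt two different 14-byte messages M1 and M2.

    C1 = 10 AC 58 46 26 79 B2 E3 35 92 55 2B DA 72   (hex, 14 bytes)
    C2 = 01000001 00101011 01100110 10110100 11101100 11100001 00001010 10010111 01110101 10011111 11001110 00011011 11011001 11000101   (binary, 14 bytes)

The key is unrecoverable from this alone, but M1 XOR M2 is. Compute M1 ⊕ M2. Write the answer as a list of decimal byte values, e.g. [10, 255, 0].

C1 ⊕ C2 = (M1 ⊕ K) ⊕ (M2 ⊕ K) = M1 ⊕ M2 — the shared key cancels under XOR.
10 ⊕ 41 = 51
ac ⊕ 2b = 87
58 ⊕ 66 = 3e
46 ⊕ b4 = f2
26 ⊕ ec = ca
79 ⊕ e1 = 98
b2 ⊕ 0a = b8
e3 ⊕ 97 = 74
35 ⊕ 75 = 40
92 ⊕ 9f = 0d
55 ⊕ ce = 9b
2b ⊕ 1b = 30
da ⊕ d9 = 03
72 ⊕ c5 = b7

[81, 135, 62, 242, 202, 152, 184, 116, 64, 13, 155, 48, 3, 183]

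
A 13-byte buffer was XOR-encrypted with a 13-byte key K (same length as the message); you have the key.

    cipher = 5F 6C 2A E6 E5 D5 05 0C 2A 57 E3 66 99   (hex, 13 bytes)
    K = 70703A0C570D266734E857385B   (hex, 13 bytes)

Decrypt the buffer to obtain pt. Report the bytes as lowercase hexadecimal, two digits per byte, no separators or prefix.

XOR is its own inverse, so applying the key byte-wise gives the result directly.
byte 0: 5f XOR 70 = 2f
byte 1: 6c XOR 70 = 1c
byte 2: 2a XOR 3a = 10
byte 3: e6 XOR 0c = ea
byte 4: e5 XOR 57 = b2
byte 5: d5 XOR 0d = d8
byte 6: 05 XOR 26 = 23
byte 7: 0c XOR 67 = 6b
byte 8: 2a XOR 34 = 1e
byte 9: 57 XOR e8 = bf
byte 10: e3 XOR 57 = b4
byte 11: 66 XOR 38 = 5e
byte 12: 99 XOR 5b = c2

2f1c10eab2d8236b1ebfb45ec2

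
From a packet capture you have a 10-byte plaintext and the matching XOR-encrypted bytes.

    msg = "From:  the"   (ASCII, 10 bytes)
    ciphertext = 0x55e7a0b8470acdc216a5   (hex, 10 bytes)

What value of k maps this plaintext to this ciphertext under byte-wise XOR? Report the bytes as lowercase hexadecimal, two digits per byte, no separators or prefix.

1395cfd57d2aedb67ec0

Since ciphertext = msg ⊕ k, XORing both sides with msg gives k = msg ⊕ ciphertext.
46 xor 55 = 13
72 xor e7 = 95
6f xor a0 = cf
6d xor b8 = d5
3a xor 47 = 7d
20 xor 0a = 2a
20 xor cd = ed
74 xor c2 = b6
68 xor 16 = 7e
65 xor a5 = c0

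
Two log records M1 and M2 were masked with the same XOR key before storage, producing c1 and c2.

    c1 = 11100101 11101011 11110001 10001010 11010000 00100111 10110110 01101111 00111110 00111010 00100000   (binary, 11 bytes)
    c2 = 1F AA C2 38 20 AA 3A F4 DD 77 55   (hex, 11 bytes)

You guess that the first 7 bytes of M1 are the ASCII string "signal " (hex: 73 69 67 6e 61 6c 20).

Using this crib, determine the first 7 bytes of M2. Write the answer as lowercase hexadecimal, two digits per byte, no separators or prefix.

892854dc91e1ac

First, c1 ⊕ c2 = (M1 ⊕ K) ⊕ (M2 ⊕ K) = M1 ⊕ M2, so the key drops out. Then M2 = (M1 ⊕ M2) ⊕ M1 over the first 7 bytes.
byte 0: (e5 ^ 1f) ^ 73 = fa ^ 73 = 89
byte 1: (eb ^ aa) ^ 69 = 41 ^ 69 = 28
byte 2: (f1 ^ c2) ^ 67 = 33 ^ 67 = 54
byte 3: (8a ^ 38) ^ 6e = b2 ^ 6e = dc
byte 4: (d0 ^ 20) ^ 61 = f0 ^ 61 = 91
byte 5: (27 ^ aa) ^ 6c = 8d ^ 6c = e1
byte 6: (b6 ^ 3a) ^ 20 = 8c ^ 20 = ac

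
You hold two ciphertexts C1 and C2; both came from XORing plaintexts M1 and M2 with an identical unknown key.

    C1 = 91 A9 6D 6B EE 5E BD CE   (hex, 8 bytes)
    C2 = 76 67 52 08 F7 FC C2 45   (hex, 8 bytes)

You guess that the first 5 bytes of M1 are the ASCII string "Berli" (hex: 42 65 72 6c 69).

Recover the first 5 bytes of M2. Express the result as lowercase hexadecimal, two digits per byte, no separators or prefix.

First, C1 ⊕ C2 = (M1 ⊕ K) ⊕ (M2 ⊕ K) = M1 ⊕ M2, so the key drops out. Then M2 = (M1 ⊕ M2) ⊕ M1 over the first 5 bytes.
byte 0: (91 ^ 76) ^ 42 = e7 ^ 42 = a5
byte 1: (a9 ^ 67) ^ 65 = ce ^ 65 = ab
byte 2: (6d ^ 52) ^ 72 = 3f ^ 72 = 4d
byte 3: (6b ^ 08) ^ 6c = 63 ^ 6c = 0f
byte 4: (ee ^ f7) ^ 69 = 19 ^ 69 = 70

a5ab4d0f70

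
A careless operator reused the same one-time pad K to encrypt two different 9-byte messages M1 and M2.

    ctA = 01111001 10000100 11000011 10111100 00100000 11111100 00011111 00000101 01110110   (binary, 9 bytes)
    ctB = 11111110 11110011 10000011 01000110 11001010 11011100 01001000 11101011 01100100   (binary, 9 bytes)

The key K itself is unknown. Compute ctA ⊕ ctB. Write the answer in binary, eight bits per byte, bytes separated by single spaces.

10000111 01110111 01000000 11111010 11101010 00100000 01010111 11101110 00010010

ctA ⊕ ctB = (M1 ⊕ K) ⊕ (M2 ⊕ K) = M1 ⊕ M2 — the shared key cancels under XOR.
byte 0: 121 ⊕ 254 = 135
byte 1: 132 ⊕ 243 = 119
byte 2: 195 ⊕ 131 =  64
byte 3: 188 ⊕  70 = 250
byte 4:  32 ⊕ 202 = 234
byte 5: 252 ⊕ 220 =  32
byte 6:  31 ⊕  72 =  87
byte 7:   5 ⊕ 235 = 238
byte 8: 118 ⊕ 100 =  18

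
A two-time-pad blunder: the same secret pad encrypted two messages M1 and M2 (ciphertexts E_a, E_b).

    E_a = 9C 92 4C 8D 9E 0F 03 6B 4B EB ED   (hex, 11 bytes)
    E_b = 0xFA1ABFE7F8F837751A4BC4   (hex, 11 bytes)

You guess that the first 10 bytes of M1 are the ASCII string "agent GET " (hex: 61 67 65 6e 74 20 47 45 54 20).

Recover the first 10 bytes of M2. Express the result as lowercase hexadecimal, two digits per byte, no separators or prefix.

First, E_a ⊕ E_b = (M1 ⊕ K) ⊕ (M2 ⊕ K) = M1 ⊕ M2, so the key drops out. Then M2 = (M1 ⊕ M2) ⊕ M1 over the first 10 bytes.
byte 0: (9c ⊕ fa) ⊕ 61 = 66 ⊕ 61 = 07
byte 1: (92 ⊕ 1a) ⊕ 67 = 88 ⊕ 67 = ef
byte 2: (4c ⊕ bf) ⊕ 65 = f3 ⊕ 65 = 96
byte 3: (8d ⊕ e7) ⊕ 6e = 6a ⊕ 6e = 04
byte 4: (9e ⊕ f8) ⊕ 74 = 66 ⊕ 74 = 12
byte 5: (0f ⊕ f8) ⊕ 20 = f7 ⊕ 20 = d7
byte 6: (03 ⊕ 37) ⊕ 47 = 34 ⊕ 47 = 73
byte 7: (6b ⊕ 75) ⊕ 45 = 1e ⊕ 45 = 5b
byte 8: (4b ⊕ 1a) ⊕ 54 = 51 ⊕ 54 = 05
byte 9: (eb ⊕ 4b) ⊕ 20 = a0 ⊕ 20 = 80

07ef960412d7735b0580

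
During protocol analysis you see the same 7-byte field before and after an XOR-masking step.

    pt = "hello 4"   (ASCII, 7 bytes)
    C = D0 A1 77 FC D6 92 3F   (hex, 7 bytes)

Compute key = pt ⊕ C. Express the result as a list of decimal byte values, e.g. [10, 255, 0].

[184, 196, 27, 144, 185, 178, 11]

Since C = pt ⊕ key, XORing both sides with pt gives key = pt ⊕ C.
byte 0: 68 ⊕ d0 = b8
byte 1: 65 ⊕ a1 = c4
byte 2: 6c ⊕ 77 = 1b
byte 3: 6c ⊕ fc = 90
byte 4: 6f ⊕ d6 = b9
byte 5: 20 ⊕ 92 = b2
byte 6: 34 ⊕ 3f = 0b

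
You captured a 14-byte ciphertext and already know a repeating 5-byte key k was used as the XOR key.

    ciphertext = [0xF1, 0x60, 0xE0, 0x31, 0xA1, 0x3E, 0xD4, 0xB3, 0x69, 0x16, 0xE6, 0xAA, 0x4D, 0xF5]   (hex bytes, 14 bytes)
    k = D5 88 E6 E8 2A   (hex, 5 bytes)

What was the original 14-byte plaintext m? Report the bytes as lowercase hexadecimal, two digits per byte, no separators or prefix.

The 5-byte key repeats, so the effective keystream is d5 88 e6 e8 2a d5 88 e6 e8 2a d5 88 e6 e8.
byte 0: f1 XOR d5 = 24
byte 1: 60 XOR 88 = e8
byte 2: e0 XOR e6 = 06
byte 3: 31 XOR e8 = d9
byte 4: a1 XOR 2a = 8b
byte 5: 3e XOR d5 = eb
byte 6: d4 XOR 88 = 5c
byte 7: b3 XOR e6 = 55
byte 8: 69 XOR e8 = 81
byte 9: 16 XOR 2a = 3c
byte 10: e6 XOR d5 = 33
byte 11: aa XOR 88 = 22
byte 12: 4d XOR e6 = ab
byte 13: f5 XOR e8 = 1d

24e806d98beb5c55813c3322ab1d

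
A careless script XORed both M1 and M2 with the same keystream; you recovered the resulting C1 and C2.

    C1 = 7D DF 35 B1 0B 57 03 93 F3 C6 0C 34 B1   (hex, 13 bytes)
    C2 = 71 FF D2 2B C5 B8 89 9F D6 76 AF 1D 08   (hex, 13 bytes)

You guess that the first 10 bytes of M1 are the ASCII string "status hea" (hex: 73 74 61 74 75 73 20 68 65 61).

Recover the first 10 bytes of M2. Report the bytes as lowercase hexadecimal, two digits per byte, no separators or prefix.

First, C1 ⊕ C2 = (M1 ⊕ K) ⊕ (M2 ⊕ K) = M1 ⊕ M2, so the key drops out. Then M2 = (M1 ⊕ M2) ⊕ M1 over the first 10 bytes.
byte 0: (7d ^ 71) ^ 73 = 0c ^ 73 = 7f
byte 1: (df ^ ff) ^ 74 = 20 ^ 74 = 54
byte 2: (35 ^ d2) ^ 61 = e7 ^ 61 = 86
byte 3: (b1 ^ 2b) ^ 74 = 9a ^ 74 = ee
byte 4: (0b ^ c5) ^ 75 = ce ^ 75 = bb
byte 5: (57 ^ b8) ^ 73 = ef ^ 73 = 9c
byte 6: (03 ^ 89) ^ 20 = 8a ^ 20 = aa
byte 7: (93 ^ 9f) ^ 68 = 0c ^ 68 = 64
byte 8: (f3 ^ d6) ^ 65 = 25 ^ 65 = 40
byte 9: (c6 ^ 76) ^ 61 = b0 ^ 61 = d1

7f5486eebb9caa6440d1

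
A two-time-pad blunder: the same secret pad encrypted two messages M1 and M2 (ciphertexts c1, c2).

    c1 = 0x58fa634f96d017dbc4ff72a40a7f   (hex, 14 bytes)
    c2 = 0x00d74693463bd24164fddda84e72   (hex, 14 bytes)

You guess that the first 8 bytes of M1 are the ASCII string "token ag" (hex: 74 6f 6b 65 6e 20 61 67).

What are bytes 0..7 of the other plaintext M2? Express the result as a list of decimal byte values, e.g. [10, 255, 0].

[44, 66, 78, 185, 190, 203, 164, 253]

First, c1 ⊕ c2 = (M1 ⊕ K) ⊕ (M2 ⊕ K) = M1 ⊕ M2, so the key drops out. Then M2 = (M1 ⊕ M2) ⊕ M1 over the first 8 bytes.
byte 0: (58 XOR 00) XOR 74 = 58 XOR 74 = 2c
byte 1: (fa XOR d7) XOR 6f = 2d XOR 6f = 42
byte 2: (63 XOR 46) XOR 6b = 25 XOR 6b = 4e
byte 3: (4f XOR 93) XOR 65 = dc XOR 65 = b9
byte 4: (96 XOR 46) XOR 6e = d0 XOR 6e = be
byte 5: (d0 XOR 3b) XOR 20 = eb XOR 20 = cb
byte 6: (17 XOR d2) XOR 61 = c5 XOR 61 = a4
byte 7: (db XOR 41) XOR 67 = 9a XOR 67 = fd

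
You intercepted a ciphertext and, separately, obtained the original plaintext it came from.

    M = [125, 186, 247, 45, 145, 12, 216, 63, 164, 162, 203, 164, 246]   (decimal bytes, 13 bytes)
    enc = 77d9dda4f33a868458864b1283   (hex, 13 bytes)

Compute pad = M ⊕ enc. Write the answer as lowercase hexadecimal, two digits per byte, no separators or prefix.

Since enc = M ⊕ pad, XORing both sides with M gives pad = M ⊕ enc.
125 XOR 119 =  10
186 XOR 217 =  99
247 XOR 221 =  42
 45 XOR 164 = 137
145 XOR 243 =  98
 12 XOR  58 =  54
216 XOR 134 =  94
 63 XOR 132 = 187
164 XOR  88 = 252
162 XOR 134 =  36
203 XOR  75 = 128
164 XOR  18 = 182
246 XOR 131 = 117

0a632a8962365ebbfc2480b675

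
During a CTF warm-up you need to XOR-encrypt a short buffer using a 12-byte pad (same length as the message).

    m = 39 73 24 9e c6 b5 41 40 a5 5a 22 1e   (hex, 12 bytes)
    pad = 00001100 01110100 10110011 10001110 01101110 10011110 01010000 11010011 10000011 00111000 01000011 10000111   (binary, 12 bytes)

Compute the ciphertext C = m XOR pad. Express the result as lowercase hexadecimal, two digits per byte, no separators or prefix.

35079710a82b119326626199

XOR is its own inverse, so applying the key byte-wise gives the result directly.
byte 0: 39 ^ 0c = 35
byte 1: 73 ^ 74 = 07
byte 2: 24 ^ b3 = 97
byte 3: 9e ^ 8e = 10
byte 4: c6 ^ 6e = a8
byte 5: b5 ^ 9e = 2b
byte 6: 41 ^ 50 = 11
byte 7: 40 ^ d3 = 93
byte 8: a5 ^ 83 = 26
byte 9: 5a ^ 38 = 62
byte 10: 22 ^ 43 = 61
byte 11: 1e ^ 87 = 99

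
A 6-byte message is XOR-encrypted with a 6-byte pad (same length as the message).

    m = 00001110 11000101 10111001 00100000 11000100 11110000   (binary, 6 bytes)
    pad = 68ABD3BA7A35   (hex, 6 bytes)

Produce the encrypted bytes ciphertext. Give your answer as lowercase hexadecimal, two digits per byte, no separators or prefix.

666e6a9abec5

 14 xor 104 = 102
197 xor 171 = 110
185 xor 211 = 106
 32 xor 186 = 154
196 xor 122 = 190
240 xor  53 = 197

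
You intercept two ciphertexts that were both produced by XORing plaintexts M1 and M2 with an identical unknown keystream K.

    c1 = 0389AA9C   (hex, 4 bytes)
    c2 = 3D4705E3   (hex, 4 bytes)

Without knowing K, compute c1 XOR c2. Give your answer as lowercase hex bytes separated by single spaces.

c1 ⊕ c2 = (M1 ⊕ K) ⊕ (M2 ⊕ K) = M1 ⊕ M2 — the shared key cancels under XOR.
  3 XOR  61 =  62
137 XOR  71 = 206
170 XOR   5 = 175
156 XOR 227 = 127

3e ce af 7f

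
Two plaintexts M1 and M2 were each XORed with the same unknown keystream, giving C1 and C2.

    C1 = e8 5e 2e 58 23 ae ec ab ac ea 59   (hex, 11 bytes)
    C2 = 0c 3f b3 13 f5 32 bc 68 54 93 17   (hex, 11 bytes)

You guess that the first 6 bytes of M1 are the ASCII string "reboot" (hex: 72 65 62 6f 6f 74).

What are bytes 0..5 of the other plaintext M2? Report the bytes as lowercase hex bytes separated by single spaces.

First, C1 ⊕ C2 = (M1 ⊕ K) ⊕ (M2 ⊕ K) = M1 ⊕ M2, so the key drops out. Then M2 = (M1 ⊕ M2) ⊕ M1 over the first 6 bytes.
byte 0: (e8 ^ 0c) ^ 72 = e4 ^ 72 = 96
byte 1: (5e ^ 3f) ^ 65 = 61 ^ 65 = 04
byte 2: (2e ^ b3) ^ 62 = 9d ^ 62 = ff
byte 3: (58 ^ 13) ^ 6f = 4b ^ 6f = 24
byte 4: (23 ^ f5) ^ 6f = d6 ^ 6f = b9
byte 5: (ae ^ 32) ^ 74 = 9c ^ 74 = e8

96 04 ff 24 b9 e8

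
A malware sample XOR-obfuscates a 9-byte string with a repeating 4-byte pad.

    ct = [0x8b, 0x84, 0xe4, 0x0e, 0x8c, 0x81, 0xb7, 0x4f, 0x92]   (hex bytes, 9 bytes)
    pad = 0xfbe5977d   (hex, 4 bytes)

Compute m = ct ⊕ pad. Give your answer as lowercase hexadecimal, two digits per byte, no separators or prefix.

706173737764203269

The 4-byte key repeats, so the effective keystream is fb e5 97 7d fb e5 97 7d fb.
byte 0: 139 ⊕ 251 = 112
byte 1: 132 ⊕ 229 =  97
byte 2: 228 ⊕ 151 = 115
byte 3:  14 ⊕ 125 = 115
byte 4: 140 ⊕ 251 = 119
byte 5: 129 ⊕ 229 = 100
byte 6: 183 ⊕ 151 =  32
byte 7:  79 ⊕ 125 =  50
byte 8: 146 ⊕ 251 = 105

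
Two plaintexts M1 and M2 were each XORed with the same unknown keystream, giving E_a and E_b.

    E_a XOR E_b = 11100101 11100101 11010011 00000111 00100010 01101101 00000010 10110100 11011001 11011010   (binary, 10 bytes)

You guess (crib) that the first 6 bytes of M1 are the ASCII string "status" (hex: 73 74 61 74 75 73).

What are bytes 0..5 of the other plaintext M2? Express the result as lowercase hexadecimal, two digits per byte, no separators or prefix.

Since E_a ⊕ E_b = M1 ⊕ M2, XORing with the guessed M1 bytes yields the corresponding M2 bytes: M2 = (E_a ⊕ E_b) ⊕ M1.
e5 ^ 73 = 96
e5 ^ 74 = 91
d3 ^ 61 = b2
07 ^ 74 = 73
22 ^ 75 = 57
6d ^ 73 = 1e

9691b273571e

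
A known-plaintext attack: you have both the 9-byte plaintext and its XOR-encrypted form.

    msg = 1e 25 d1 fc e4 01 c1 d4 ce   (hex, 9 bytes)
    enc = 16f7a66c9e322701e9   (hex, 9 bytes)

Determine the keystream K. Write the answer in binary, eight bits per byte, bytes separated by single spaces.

00001000 11010010 01110111 10010000 01111010 00110011 11100110 11010101 00100111

Since enc = msg ⊕ K, XORing both sides with msg gives K = msg ⊕ enc.
1e ^ 16 = 08
25 ^ f7 = d2
d1 ^ a6 = 77
fc ^ 6c = 90
e4 ^ 9e = 7a
01 ^ 32 = 33
c1 ^ 27 = e6
d4 ^ 01 = d5
ce ^ e9 = 27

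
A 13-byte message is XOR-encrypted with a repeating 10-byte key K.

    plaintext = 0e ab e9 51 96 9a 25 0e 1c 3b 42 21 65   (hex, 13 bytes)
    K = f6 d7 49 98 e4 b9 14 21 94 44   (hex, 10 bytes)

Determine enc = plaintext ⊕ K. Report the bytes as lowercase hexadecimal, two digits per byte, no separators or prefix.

f87ca0c97223312f887fb4f62c

The 10-byte key repeats, so the effective keystream is f6 d7 49 98 e4 b9 14 21 94 44 f6 d7 49.
byte 0: 00001110 ^ 11110110 = 11111000
byte 1: 10101011 ^ 11010111 = 01111100
byte 2: 11101001 ^ 01001001 = 10100000
byte 3: 01010001 ^ 10011000 = 11001001
byte 4: 10010110 ^ 11100100 = 01110010
byte 5: 10011010 ^ 10111001 = 00100011
byte 6: 00100101 ^ 00010100 = 00110001
byte 7: 00001110 ^ 00100001 = 00101111
byte 8: 00011100 ^ 10010100 = 10001000
byte 9: 00111011 ^ 01000100 = 01111111
byte 10: 01000010 ^ 11110110 = 10110100
byte 11: 00100001 ^ 11010111 = 11110110
byte 12: 01100101 ^ 01001001 = 00101100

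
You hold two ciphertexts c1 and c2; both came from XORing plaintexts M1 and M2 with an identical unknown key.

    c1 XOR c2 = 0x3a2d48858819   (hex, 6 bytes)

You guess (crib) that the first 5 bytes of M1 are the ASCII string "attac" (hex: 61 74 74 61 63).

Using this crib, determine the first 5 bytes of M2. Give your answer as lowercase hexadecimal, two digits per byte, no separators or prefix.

Since c1 ⊕ c2 = M1 ⊕ M2, XORing with the guessed M1 bytes yields the corresponding M2 bytes: M2 = (c1 ⊕ c2) ⊕ M1.
00111010 ⊕ 01100001 = 01011011
00101101 ⊕ 01110100 = 01011001
01001000 ⊕ 01110100 = 00111100
10000101 ⊕ 01100001 = 11100100
10001000 ⊕ 01100011 = 11101011

5b593ce4eb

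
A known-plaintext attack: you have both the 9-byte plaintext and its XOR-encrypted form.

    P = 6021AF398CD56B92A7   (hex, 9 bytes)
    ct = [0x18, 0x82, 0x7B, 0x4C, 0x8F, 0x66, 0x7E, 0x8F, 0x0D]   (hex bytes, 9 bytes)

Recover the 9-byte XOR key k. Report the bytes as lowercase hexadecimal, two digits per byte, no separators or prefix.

Since ct = P ⊕ k, XORing both sides with P gives k = P ⊕ ct.
 96 XOR  24 = 120
 33 XOR 130 = 163
175 XOR 123 = 212
 57 XOR  76 = 117
140 XOR 143 =   3
213 XOR 102 = 179
107 XOR 126 =  21
146 XOR 143 =  29
167 XOR  13 = 170

78a3d47503b3151daa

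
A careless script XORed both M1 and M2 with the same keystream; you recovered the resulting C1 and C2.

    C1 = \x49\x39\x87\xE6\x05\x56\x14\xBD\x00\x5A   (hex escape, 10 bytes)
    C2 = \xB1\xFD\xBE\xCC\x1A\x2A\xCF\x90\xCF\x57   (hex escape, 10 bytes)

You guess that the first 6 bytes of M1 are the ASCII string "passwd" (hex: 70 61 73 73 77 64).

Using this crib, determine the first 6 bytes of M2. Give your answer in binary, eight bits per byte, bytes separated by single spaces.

First, C1 ⊕ C2 = (M1 ⊕ K) ⊕ (M2 ⊕ K) = M1 ⊕ M2, so the key drops out. Then M2 = (M1 ⊕ M2) ⊕ M1 over the first 6 bytes.
byte 0: (49 XOR b1) XOR 70 = f8 XOR 70 = 88
byte 1: (39 XOR fd) XOR 61 = c4 XOR 61 = a5
byte 2: (87 XOR be) XOR 73 = 39 XOR 73 = 4a
byte 3: (e6 XOR cc) XOR 73 = 2a XOR 73 = 59
byte 4: (05 XOR 1a) XOR 77 = 1f XOR 77 = 68
byte 5: (56 XOR 2a) XOR 64 = 7c XOR 64 = 18

10001000 10100101 01001010 01011001 01101000 00011000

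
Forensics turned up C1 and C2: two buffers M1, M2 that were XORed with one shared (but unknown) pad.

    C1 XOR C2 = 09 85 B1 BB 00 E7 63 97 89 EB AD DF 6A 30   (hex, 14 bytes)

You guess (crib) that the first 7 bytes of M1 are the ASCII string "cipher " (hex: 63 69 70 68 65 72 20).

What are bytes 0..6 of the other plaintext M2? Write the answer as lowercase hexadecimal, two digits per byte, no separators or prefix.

Since C1 ⊕ C2 = M1 ⊕ M2, XORing with the guessed M1 bytes yields the corresponding M2 bytes: M2 = (C1 ⊕ C2) ⊕ M1.
09 xor 63 = 6a
85 xor 69 = ec
b1 xor 70 = c1
bb xor 68 = d3
00 xor 65 = 65
e7 xor 72 = 95
63 xor 20 = 43

6aecc1d3659543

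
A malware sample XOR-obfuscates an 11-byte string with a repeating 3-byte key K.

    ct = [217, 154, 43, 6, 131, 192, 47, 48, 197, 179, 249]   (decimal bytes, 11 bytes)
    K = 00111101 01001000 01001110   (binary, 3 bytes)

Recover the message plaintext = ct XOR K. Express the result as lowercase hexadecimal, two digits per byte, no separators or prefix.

e4d2653bcb8e12788b8eb1

The 3-byte key repeats, so the effective keystream is 3d 48 4e 3d 48 4e 3d 48 4e 3d 48.
byte 0: 217 ^  61 = 228
byte 1: 154 ^  72 = 210
byte 2:  43 ^  78 = 101
byte 3:   6 ^  61 =  59
byte 4: 131 ^  72 = 203
byte 5: 192 ^  78 = 142
byte 6:  47 ^  61 =  18
byte 7:  48 ^  72 = 120
byte 8: 197 ^  78 = 139
byte 9: 179 ^  61 = 142
byte 10: 249 ^  72 = 177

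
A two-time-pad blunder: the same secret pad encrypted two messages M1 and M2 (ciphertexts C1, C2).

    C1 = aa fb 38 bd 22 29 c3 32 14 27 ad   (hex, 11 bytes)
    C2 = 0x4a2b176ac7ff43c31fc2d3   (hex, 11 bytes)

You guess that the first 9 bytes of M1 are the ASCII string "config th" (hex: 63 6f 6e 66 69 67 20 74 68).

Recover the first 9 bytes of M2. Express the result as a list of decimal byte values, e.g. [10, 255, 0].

[131, 191, 65, 177, 140, 177, 160, 133, 99]

First, C1 ⊕ C2 = (M1 ⊕ K) ⊕ (M2 ⊕ K) = M1 ⊕ M2, so the key drops out. Then M2 = (M1 ⊕ M2) ⊕ M1 over the first 9 bytes.
byte 0: (aa xor 4a) xor 63 = e0 xor 63 = 83
byte 1: (fb xor 2b) xor 6f = d0 xor 6f = bf
byte 2: (38 xor 17) xor 6e = 2f xor 6e = 41
byte 3: (bd xor 6a) xor 66 = d7 xor 66 = b1
byte 4: (22 xor c7) xor 69 = e5 xor 69 = 8c
byte 5: (29 xor ff) xor 67 = d6 xor 67 = b1
byte 6: (c3 xor 43) xor 20 = 80 xor 20 = a0
byte 7: (32 xor c3) xor 74 = f1 xor 74 = 85
byte 8: (14 xor 1f) xor 68 = 0b xor 68 = 63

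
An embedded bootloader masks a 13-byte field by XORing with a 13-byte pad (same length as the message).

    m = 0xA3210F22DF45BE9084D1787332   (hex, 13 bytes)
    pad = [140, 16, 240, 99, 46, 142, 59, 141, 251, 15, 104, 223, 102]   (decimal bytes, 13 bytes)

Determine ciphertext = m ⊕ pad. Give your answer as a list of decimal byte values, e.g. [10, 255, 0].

[47, 49, 255, 65, 241, 203, 133, 29, 127, 222, 16, 172, 84]

byte 0: a3 XOR 8c = 2f
byte 1: 21 XOR 10 = 31
byte 2: 0f XOR f0 = ff
byte 3: 22 XOR 63 = 41
byte 4: df XOR 2e = f1
byte 5: 45 XOR 8e = cb
byte 6: be XOR 3b = 85
byte 7: 90 XOR 8d = 1d
byte 8: 84 XOR fb = 7f
byte 9: d1 XOR 0f = de
byte 10: 78 XOR 68 = 10
byte 11: 73 XOR df = ac
byte 12: 32 XOR 66 = 54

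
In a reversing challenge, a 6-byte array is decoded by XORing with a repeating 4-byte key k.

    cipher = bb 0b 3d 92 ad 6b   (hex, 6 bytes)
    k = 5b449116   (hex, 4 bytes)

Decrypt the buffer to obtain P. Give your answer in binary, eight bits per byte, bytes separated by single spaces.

The 4-byte key repeats, so the effective keystream is 5b 44 91 16 5b 44.
byte 0: bb XOR 5b = e0
byte 1: 0b XOR 44 = 4f
byte 2: 3d XOR 91 = ac
byte 3: 92 XOR 16 = 84
byte 4: ad XOR 5b = f6
byte 5: 6b XOR 44 = 2f

11100000 01001111 10101100 10000100 11110110 00101111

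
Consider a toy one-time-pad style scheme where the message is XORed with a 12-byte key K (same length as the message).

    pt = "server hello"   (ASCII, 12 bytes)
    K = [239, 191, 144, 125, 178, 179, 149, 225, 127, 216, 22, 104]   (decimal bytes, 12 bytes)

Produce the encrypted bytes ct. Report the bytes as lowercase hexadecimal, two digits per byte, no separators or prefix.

9cdae20bd7c1b5891ab47a07

01110011 XOR 11101111 = 10011100
01100101 XOR 10111111 = 11011010
01110010 XOR 10010000 = 11100010
01110110 XOR 01111101 = 00001011
01100101 XOR 10110010 = 11010111
01110010 XOR 10110011 = 11000001
00100000 XOR 10010101 = 10110101
01101000 XOR 11100001 = 10001001
01100101 XOR 01111111 = 00011010
01101100 XOR 11011000 = 10110100
01101100 XOR 00010110 = 01111010
01101111 XOR 01101000 = 00000111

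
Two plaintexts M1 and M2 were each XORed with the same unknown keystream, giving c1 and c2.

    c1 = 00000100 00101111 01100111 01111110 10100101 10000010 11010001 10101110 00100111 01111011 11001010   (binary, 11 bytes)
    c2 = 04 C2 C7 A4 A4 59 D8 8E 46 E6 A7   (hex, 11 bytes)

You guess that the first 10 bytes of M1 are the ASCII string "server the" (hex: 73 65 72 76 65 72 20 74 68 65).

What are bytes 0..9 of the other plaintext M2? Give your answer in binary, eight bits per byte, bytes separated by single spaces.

01110011 10001000 11010010 10101100 01100100 10101001 00101001 01010100 00001001 11111000

First, c1 ⊕ c2 = (M1 ⊕ K) ⊕ (M2 ⊕ K) = M1 ⊕ M2, so the key drops out. Then M2 = (M1 ⊕ M2) ⊕ M1 over the first 10 bytes.
byte 0: (04 xor 04) xor 73 = 00 xor 73 = 73
byte 1: (2f xor c2) xor 65 = ed xor 65 = 88
byte 2: (67 xor c7) xor 72 = a0 xor 72 = d2
byte 3: (7e xor a4) xor 76 = da xor 76 = ac
byte 4: (a5 xor a4) xor 65 = 01 xor 65 = 64
byte 5: (82 xor 59) xor 72 = db xor 72 = a9
byte 6: (d1 xor d8) xor 20 = 09 xor 20 = 29
byte 7: (ae xor 8e) xor 74 = 20 xor 74 = 54
byte 8: (27 xor 46) xor 68 = 61 xor 68 = 09
byte 9: (7b xor e6) xor 65 = 9d xor 65 = f8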